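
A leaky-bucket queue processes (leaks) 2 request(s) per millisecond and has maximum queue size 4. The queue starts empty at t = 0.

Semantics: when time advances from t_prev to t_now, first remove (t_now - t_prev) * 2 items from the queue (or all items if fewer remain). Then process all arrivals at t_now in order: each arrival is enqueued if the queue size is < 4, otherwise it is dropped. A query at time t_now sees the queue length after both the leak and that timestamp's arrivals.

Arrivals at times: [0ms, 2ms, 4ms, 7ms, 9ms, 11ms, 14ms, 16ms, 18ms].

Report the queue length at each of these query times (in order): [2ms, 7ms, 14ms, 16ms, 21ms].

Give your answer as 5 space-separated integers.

Queue lengths at query times:
  query t=2ms: backlog = 1
  query t=7ms: backlog = 1
  query t=14ms: backlog = 1
  query t=16ms: backlog = 1
  query t=21ms: backlog = 0

Answer: 1 1 1 1 0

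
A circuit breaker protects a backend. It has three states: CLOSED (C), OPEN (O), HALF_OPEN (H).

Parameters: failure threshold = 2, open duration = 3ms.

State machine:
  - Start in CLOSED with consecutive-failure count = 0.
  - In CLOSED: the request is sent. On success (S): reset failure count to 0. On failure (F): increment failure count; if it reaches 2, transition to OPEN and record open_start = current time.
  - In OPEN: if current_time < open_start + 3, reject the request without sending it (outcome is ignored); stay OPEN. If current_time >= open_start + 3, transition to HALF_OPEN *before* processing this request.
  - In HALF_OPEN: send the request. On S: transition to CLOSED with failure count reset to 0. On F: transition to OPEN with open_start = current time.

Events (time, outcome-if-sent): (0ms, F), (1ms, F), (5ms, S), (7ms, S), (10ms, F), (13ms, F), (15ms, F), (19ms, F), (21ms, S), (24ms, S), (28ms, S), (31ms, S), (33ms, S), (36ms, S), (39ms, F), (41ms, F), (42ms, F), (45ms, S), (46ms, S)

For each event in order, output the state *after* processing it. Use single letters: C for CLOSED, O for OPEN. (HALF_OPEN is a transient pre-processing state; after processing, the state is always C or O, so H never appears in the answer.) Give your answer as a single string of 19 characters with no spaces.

State after each event:
  event#1 t=0ms outcome=F: state=CLOSED
  event#2 t=1ms outcome=F: state=OPEN
  event#3 t=5ms outcome=S: state=CLOSED
  event#4 t=7ms outcome=S: state=CLOSED
  event#5 t=10ms outcome=F: state=CLOSED
  event#6 t=13ms outcome=F: state=OPEN
  event#7 t=15ms outcome=F: state=OPEN
  event#8 t=19ms outcome=F: state=OPEN
  event#9 t=21ms outcome=S: state=OPEN
  event#10 t=24ms outcome=S: state=CLOSED
  event#11 t=28ms outcome=S: state=CLOSED
  event#12 t=31ms outcome=S: state=CLOSED
  event#13 t=33ms outcome=S: state=CLOSED
  event#14 t=36ms outcome=S: state=CLOSED
  event#15 t=39ms outcome=F: state=CLOSED
  event#16 t=41ms outcome=F: state=OPEN
  event#17 t=42ms outcome=F: state=OPEN
  event#18 t=45ms outcome=S: state=CLOSED
  event#19 t=46ms outcome=S: state=CLOSED

Answer: COCCCOOOOCCCCCCOOCC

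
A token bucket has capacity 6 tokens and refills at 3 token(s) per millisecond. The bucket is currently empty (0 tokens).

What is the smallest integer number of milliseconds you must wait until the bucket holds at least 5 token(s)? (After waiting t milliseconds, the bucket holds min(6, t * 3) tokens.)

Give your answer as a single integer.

Need t * 3 >= 5, so t >= 5/3.
Smallest integer t = ceil(5/3) = 2.

Answer: 2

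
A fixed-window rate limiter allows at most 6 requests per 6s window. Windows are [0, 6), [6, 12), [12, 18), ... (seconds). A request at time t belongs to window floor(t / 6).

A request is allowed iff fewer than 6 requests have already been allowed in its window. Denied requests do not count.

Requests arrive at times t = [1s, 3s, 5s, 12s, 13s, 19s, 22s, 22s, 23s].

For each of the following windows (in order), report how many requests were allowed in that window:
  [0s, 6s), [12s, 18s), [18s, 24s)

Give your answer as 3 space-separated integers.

Answer: 3 2 4

Derivation:
Processing requests:
  req#1 t=1s (window 0): ALLOW
  req#2 t=3s (window 0): ALLOW
  req#3 t=5s (window 0): ALLOW
  req#4 t=12s (window 2): ALLOW
  req#5 t=13s (window 2): ALLOW
  req#6 t=19s (window 3): ALLOW
  req#7 t=22s (window 3): ALLOW
  req#8 t=22s (window 3): ALLOW
  req#9 t=23s (window 3): ALLOW

Allowed counts by window: 3 2 4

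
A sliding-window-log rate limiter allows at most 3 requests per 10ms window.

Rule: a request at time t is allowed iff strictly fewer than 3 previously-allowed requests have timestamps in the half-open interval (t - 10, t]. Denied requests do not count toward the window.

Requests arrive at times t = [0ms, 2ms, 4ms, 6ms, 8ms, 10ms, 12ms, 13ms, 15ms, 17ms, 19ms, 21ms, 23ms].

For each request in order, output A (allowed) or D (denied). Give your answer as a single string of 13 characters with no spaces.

Answer: AAADDAADADDAA

Derivation:
Tracking allowed requests in the window:
  req#1 t=0ms: ALLOW
  req#2 t=2ms: ALLOW
  req#3 t=4ms: ALLOW
  req#4 t=6ms: DENY
  req#5 t=8ms: DENY
  req#6 t=10ms: ALLOW
  req#7 t=12ms: ALLOW
  req#8 t=13ms: DENY
  req#9 t=15ms: ALLOW
  req#10 t=17ms: DENY
  req#11 t=19ms: DENY
  req#12 t=21ms: ALLOW
  req#13 t=23ms: ALLOW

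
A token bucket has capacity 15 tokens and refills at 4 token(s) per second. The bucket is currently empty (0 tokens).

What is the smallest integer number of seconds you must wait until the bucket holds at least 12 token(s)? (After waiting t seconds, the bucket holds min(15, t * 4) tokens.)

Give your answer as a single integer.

Need t * 4 >= 12, so t >= 12/4.
Smallest integer t = ceil(12/4) = 3.

Answer: 3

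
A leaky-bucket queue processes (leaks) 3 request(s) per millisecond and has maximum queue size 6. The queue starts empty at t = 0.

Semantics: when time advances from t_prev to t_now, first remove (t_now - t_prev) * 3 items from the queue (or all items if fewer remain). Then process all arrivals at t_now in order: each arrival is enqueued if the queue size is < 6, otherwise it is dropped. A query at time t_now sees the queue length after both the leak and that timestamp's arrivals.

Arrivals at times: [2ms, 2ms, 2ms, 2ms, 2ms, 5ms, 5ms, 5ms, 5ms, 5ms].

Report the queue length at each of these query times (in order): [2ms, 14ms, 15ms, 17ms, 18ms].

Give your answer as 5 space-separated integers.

Queue lengths at query times:
  query t=2ms: backlog = 5
  query t=14ms: backlog = 0
  query t=15ms: backlog = 0
  query t=17ms: backlog = 0
  query t=18ms: backlog = 0

Answer: 5 0 0 0 0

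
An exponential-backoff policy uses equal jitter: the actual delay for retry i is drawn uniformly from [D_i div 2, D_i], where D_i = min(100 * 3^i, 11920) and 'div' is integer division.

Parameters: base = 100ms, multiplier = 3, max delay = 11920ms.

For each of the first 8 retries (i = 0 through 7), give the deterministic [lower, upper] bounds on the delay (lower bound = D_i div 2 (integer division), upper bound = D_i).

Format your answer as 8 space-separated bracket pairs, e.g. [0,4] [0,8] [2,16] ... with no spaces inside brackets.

Computing bounds per retry:
  i=0: D_i=min(100*3^0,11920)=100, bounds=[50,100]
  i=1: D_i=min(100*3^1,11920)=300, bounds=[150,300]
  i=2: D_i=min(100*3^2,11920)=900, bounds=[450,900]
  i=3: D_i=min(100*3^3,11920)=2700, bounds=[1350,2700]
  i=4: D_i=min(100*3^4,11920)=8100, bounds=[4050,8100]
  i=5: D_i=min(100*3^5,11920)=11920, bounds=[5960,11920]
  i=6: D_i=min(100*3^6,11920)=11920, bounds=[5960,11920]
  i=7: D_i=min(100*3^7,11920)=11920, bounds=[5960,11920]

Answer: [50,100] [150,300] [450,900] [1350,2700] [4050,8100] [5960,11920] [5960,11920] [5960,11920]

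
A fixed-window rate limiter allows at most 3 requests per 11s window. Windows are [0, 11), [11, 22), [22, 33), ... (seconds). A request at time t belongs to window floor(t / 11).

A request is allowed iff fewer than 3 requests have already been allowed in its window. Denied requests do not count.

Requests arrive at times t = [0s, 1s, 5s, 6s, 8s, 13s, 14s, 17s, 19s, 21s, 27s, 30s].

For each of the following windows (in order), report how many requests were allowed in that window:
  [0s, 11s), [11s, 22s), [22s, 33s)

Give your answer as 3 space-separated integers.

Answer: 3 3 2

Derivation:
Processing requests:
  req#1 t=0s (window 0): ALLOW
  req#2 t=1s (window 0): ALLOW
  req#3 t=5s (window 0): ALLOW
  req#4 t=6s (window 0): DENY
  req#5 t=8s (window 0): DENY
  req#6 t=13s (window 1): ALLOW
  req#7 t=14s (window 1): ALLOW
  req#8 t=17s (window 1): ALLOW
  req#9 t=19s (window 1): DENY
  req#10 t=21s (window 1): DENY
  req#11 t=27s (window 2): ALLOW
  req#12 t=30s (window 2): ALLOW

Allowed counts by window: 3 3 2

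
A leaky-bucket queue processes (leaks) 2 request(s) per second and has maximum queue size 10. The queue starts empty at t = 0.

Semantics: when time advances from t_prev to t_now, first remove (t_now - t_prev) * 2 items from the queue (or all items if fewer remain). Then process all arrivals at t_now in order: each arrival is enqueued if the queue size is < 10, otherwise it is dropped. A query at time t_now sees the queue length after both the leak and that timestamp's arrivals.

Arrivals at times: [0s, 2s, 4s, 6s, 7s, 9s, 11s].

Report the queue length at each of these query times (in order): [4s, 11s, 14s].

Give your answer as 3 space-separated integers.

Answer: 1 1 0

Derivation:
Queue lengths at query times:
  query t=4s: backlog = 1
  query t=11s: backlog = 1
  query t=14s: backlog = 0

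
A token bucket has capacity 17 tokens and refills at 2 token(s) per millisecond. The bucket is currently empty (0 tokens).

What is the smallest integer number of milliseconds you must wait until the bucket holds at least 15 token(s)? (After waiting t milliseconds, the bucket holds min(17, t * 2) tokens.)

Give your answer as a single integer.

Need t * 2 >= 15, so t >= 15/2.
Smallest integer t = ceil(15/2) = 8.

Answer: 8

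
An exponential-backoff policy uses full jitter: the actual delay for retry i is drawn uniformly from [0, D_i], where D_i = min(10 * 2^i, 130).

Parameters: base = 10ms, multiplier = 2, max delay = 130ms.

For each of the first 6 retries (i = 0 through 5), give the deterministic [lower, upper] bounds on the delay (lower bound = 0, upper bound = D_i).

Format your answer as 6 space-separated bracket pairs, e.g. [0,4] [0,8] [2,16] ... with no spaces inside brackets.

Answer: [0,10] [0,20] [0,40] [0,80] [0,130] [0,130]

Derivation:
Computing bounds per retry:
  i=0: D_i=min(10*2^0,130)=10, bounds=[0,10]
  i=1: D_i=min(10*2^1,130)=20, bounds=[0,20]
  i=2: D_i=min(10*2^2,130)=40, bounds=[0,40]
  i=3: D_i=min(10*2^3,130)=80, bounds=[0,80]
  i=4: D_i=min(10*2^4,130)=130, bounds=[0,130]
  i=5: D_i=min(10*2^5,130)=130, bounds=[0,130]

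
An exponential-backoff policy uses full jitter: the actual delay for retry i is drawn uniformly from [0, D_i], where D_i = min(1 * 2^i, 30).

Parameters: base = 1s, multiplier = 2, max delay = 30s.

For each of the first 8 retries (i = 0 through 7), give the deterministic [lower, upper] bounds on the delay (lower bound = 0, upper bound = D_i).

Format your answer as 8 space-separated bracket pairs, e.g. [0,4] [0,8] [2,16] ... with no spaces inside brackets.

Computing bounds per retry:
  i=0: D_i=min(1*2^0,30)=1, bounds=[0,1]
  i=1: D_i=min(1*2^1,30)=2, bounds=[0,2]
  i=2: D_i=min(1*2^2,30)=4, bounds=[0,4]
  i=3: D_i=min(1*2^3,30)=8, bounds=[0,8]
  i=4: D_i=min(1*2^4,30)=16, bounds=[0,16]
  i=5: D_i=min(1*2^5,30)=30, bounds=[0,30]
  i=6: D_i=min(1*2^6,30)=30, bounds=[0,30]
  i=7: D_i=min(1*2^7,30)=30, bounds=[0,30]

Answer: [0,1] [0,2] [0,4] [0,8] [0,16] [0,30] [0,30] [0,30]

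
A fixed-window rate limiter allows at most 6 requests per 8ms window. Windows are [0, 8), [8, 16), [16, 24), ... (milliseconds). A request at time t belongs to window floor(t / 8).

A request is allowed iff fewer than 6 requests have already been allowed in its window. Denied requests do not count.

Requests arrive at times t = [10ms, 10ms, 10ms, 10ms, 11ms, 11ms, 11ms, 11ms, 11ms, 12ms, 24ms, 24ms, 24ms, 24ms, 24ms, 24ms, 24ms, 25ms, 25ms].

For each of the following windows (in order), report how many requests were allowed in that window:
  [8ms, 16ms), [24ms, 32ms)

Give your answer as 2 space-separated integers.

Answer: 6 6

Derivation:
Processing requests:
  req#1 t=10ms (window 1): ALLOW
  req#2 t=10ms (window 1): ALLOW
  req#3 t=10ms (window 1): ALLOW
  req#4 t=10ms (window 1): ALLOW
  req#5 t=11ms (window 1): ALLOW
  req#6 t=11ms (window 1): ALLOW
  req#7 t=11ms (window 1): DENY
  req#8 t=11ms (window 1): DENY
  req#9 t=11ms (window 1): DENY
  req#10 t=12ms (window 1): DENY
  req#11 t=24ms (window 3): ALLOW
  req#12 t=24ms (window 3): ALLOW
  req#13 t=24ms (window 3): ALLOW
  req#14 t=24ms (window 3): ALLOW
  req#15 t=24ms (window 3): ALLOW
  req#16 t=24ms (window 3): ALLOW
  req#17 t=24ms (window 3): DENY
  req#18 t=25ms (window 3): DENY
  req#19 t=25ms (window 3): DENY

Allowed counts by window: 6 6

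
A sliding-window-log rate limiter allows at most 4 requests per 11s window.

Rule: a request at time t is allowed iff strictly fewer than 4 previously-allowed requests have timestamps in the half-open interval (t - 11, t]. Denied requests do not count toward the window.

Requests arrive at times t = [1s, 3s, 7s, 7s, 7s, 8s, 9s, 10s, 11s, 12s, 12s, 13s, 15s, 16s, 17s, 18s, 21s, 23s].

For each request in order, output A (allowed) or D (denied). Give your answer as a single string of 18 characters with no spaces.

Answer: AAAADDDDDADDADDAAA

Derivation:
Tracking allowed requests in the window:
  req#1 t=1s: ALLOW
  req#2 t=3s: ALLOW
  req#3 t=7s: ALLOW
  req#4 t=7s: ALLOW
  req#5 t=7s: DENY
  req#6 t=8s: DENY
  req#7 t=9s: DENY
  req#8 t=10s: DENY
  req#9 t=11s: DENY
  req#10 t=12s: ALLOW
  req#11 t=12s: DENY
  req#12 t=13s: DENY
  req#13 t=15s: ALLOW
  req#14 t=16s: DENY
  req#15 t=17s: DENY
  req#16 t=18s: ALLOW
  req#17 t=21s: ALLOW
  req#18 t=23s: ALLOW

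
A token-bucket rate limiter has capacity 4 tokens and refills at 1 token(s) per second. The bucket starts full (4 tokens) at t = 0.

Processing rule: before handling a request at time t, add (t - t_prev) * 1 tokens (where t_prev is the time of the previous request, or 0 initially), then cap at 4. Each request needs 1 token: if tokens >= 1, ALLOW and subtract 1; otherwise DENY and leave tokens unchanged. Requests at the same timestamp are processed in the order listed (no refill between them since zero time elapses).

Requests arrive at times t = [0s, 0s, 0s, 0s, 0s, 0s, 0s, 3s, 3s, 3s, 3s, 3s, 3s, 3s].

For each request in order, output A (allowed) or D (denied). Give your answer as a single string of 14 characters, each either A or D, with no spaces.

Simulating step by step:
  req#1 t=0s: ALLOW
  req#2 t=0s: ALLOW
  req#3 t=0s: ALLOW
  req#4 t=0s: ALLOW
  req#5 t=0s: DENY
  req#6 t=0s: DENY
  req#7 t=0s: DENY
  req#8 t=3s: ALLOW
  req#9 t=3s: ALLOW
  req#10 t=3s: ALLOW
  req#11 t=3s: DENY
  req#12 t=3s: DENY
  req#13 t=3s: DENY
  req#14 t=3s: DENY

Answer: AAAADDDAAADDDD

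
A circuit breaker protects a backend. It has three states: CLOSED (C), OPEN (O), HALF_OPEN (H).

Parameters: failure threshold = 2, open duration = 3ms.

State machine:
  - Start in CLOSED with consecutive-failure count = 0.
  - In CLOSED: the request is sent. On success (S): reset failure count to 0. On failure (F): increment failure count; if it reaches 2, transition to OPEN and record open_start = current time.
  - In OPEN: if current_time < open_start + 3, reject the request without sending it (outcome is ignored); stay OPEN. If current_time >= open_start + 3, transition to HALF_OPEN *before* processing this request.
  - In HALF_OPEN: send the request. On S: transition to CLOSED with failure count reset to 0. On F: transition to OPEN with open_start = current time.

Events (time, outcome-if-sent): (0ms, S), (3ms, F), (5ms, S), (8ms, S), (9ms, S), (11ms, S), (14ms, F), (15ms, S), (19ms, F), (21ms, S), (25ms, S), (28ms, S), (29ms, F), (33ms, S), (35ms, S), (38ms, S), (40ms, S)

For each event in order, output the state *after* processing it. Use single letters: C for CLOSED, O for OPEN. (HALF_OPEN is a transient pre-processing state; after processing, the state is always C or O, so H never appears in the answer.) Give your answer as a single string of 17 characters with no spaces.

Answer: CCCCCCCCCCCCCCCCC

Derivation:
State after each event:
  event#1 t=0ms outcome=S: state=CLOSED
  event#2 t=3ms outcome=F: state=CLOSED
  event#3 t=5ms outcome=S: state=CLOSED
  event#4 t=8ms outcome=S: state=CLOSED
  event#5 t=9ms outcome=S: state=CLOSED
  event#6 t=11ms outcome=S: state=CLOSED
  event#7 t=14ms outcome=F: state=CLOSED
  event#8 t=15ms outcome=S: state=CLOSED
  event#9 t=19ms outcome=F: state=CLOSED
  event#10 t=21ms outcome=S: state=CLOSED
  event#11 t=25ms outcome=S: state=CLOSED
  event#12 t=28ms outcome=S: state=CLOSED
  event#13 t=29ms outcome=F: state=CLOSED
  event#14 t=33ms outcome=S: state=CLOSED
  event#15 t=35ms outcome=S: state=CLOSED
  event#16 t=38ms outcome=S: state=CLOSED
  event#17 t=40ms outcome=S: state=CLOSED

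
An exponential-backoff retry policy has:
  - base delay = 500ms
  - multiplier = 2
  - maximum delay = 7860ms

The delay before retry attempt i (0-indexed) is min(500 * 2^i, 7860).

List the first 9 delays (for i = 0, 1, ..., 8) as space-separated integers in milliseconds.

Answer: 500 1000 2000 4000 7860 7860 7860 7860 7860

Derivation:
Computing each delay:
  i=0: min(500*2^0, 7860) = 500
  i=1: min(500*2^1, 7860) = 1000
  i=2: min(500*2^2, 7860) = 2000
  i=3: min(500*2^3, 7860) = 4000
  i=4: min(500*2^4, 7860) = 7860
  i=5: min(500*2^5, 7860) = 7860
  i=6: min(500*2^6, 7860) = 7860
  i=7: min(500*2^7, 7860) = 7860
  i=8: min(500*2^8, 7860) = 7860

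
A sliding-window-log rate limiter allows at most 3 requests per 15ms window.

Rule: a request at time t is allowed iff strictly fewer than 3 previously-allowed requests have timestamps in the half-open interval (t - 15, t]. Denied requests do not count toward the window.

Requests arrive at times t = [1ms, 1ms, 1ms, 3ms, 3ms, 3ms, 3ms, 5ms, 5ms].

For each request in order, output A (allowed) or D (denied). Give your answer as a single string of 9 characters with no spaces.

Tracking allowed requests in the window:
  req#1 t=1ms: ALLOW
  req#2 t=1ms: ALLOW
  req#3 t=1ms: ALLOW
  req#4 t=3ms: DENY
  req#5 t=3ms: DENY
  req#6 t=3ms: DENY
  req#7 t=3ms: DENY
  req#8 t=5ms: DENY
  req#9 t=5ms: DENY

Answer: AAADDDDDD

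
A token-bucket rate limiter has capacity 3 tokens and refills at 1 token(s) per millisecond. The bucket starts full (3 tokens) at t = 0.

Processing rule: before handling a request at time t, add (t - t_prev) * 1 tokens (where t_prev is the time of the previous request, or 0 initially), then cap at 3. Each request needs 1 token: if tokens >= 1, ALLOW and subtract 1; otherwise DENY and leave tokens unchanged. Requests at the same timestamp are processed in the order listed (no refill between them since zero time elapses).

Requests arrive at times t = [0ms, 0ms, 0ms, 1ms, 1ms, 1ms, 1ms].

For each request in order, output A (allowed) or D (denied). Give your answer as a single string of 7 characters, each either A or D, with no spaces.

Answer: AAAADDD

Derivation:
Simulating step by step:
  req#1 t=0ms: ALLOW
  req#2 t=0ms: ALLOW
  req#3 t=0ms: ALLOW
  req#4 t=1ms: ALLOW
  req#5 t=1ms: DENY
  req#6 t=1ms: DENY
  req#7 t=1ms: DENY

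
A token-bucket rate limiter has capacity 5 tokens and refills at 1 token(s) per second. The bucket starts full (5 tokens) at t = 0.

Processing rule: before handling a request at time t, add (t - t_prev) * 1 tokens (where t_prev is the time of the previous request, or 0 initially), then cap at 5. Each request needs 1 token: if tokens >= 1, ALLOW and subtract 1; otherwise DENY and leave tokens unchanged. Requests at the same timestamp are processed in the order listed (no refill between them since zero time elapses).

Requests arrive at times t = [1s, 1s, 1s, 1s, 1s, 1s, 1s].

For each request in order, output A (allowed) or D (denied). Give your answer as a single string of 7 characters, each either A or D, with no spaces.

Answer: AAAAADD

Derivation:
Simulating step by step:
  req#1 t=1s: ALLOW
  req#2 t=1s: ALLOW
  req#3 t=1s: ALLOW
  req#4 t=1s: ALLOW
  req#5 t=1s: ALLOW
  req#6 t=1s: DENY
  req#7 t=1s: DENY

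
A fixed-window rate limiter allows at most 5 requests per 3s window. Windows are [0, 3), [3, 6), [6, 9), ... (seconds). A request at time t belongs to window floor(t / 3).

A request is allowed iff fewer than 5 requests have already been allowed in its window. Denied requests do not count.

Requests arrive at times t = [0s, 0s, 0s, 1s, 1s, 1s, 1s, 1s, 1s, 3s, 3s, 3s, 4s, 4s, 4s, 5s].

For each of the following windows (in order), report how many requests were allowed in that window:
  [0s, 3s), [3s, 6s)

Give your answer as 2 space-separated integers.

Answer: 5 5

Derivation:
Processing requests:
  req#1 t=0s (window 0): ALLOW
  req#2 t=0s (window 0): ALLOW
  req#3 t=0s (window 0): ALLOW
  req#4 t=1s (window 0): ALLOW
  req#5 t=1s (window 0): ALLOW
  req#6 t=1s (window 0): DENY
  req#7 t=1s (window 0): DENY
  req#8 t=1s (window 0): DENY
  req#9 t=1s (window 0): DENY
  req#10 t=3s (window 1): ALLOW
  req#11 t=3s (window 1): ALLOW
  req#12 t=3s (window 1): ALLOW
  req#13 t=4s (window 1): ALLOW
  req#14 t=4s (window 1): ALLOW
  req#15 t=4s (window 1): DENY
  req#16 t=5s (window 1): DENY

Allowed counts by window: 5 5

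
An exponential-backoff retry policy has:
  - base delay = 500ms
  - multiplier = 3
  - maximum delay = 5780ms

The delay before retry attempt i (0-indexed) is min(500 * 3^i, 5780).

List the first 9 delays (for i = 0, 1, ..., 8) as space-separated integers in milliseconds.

Answer: 500 1500 4500 5780 5780 5780 5780 5780 5780

Derivation:
Computing each delay:
  i=0: min(500*3^0, 5780) = 500
  i=1: min(500*3^1, 5780) = 1500
  i=2: min(500*3^2, 5780) = 4500
  i=3: min(500*3^3, 5780) = 5780
  i=4: min(500*3^4, 5780) = 5780
  i=5: min(500*3^5, 5780) = 5780
  i=6: min(500*3^6, 5780) = 5780
  i=7: min(500*3^7, 5780) = 5780
  i=8: min(500*3^8, 5780) = 5780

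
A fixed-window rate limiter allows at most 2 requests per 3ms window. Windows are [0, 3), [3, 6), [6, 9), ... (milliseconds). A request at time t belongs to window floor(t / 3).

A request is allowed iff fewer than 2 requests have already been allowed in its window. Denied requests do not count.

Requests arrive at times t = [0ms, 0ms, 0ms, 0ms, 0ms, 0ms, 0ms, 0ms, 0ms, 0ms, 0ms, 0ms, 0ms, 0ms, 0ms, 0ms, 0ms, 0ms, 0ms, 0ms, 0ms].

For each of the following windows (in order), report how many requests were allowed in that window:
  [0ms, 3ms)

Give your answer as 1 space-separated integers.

Processing requests:
  req#1 t=0ms (window 0): ALLOW
  req#2 t=0ms (window 0): ALLOW
  req#3 t=0ms (window 0): DENY
  req#4 t=0ms (window 0): DENY
  req#5 t=0ms (window 0): DENY
  req#6 t=0ms (window 0): DENY
  req#7 t=0ms (window 0): DENY
  req#8 t=0ms (window 0): DENY
  req#9 t=0ms (window 0): DENY
  req#10 t=0ms (window 0): DENY
  req#11 t=0ms (window 0): DENY
  req#12 t=0ms (window 0): DENY
  req#13 t=0ms (window 0): DENY
  req#14 t=0ms (window 0): DENY
  req#15 t=0ms (window 0): DENY
  req#16 t=0ms (window 0): DENY
  req#17 t=0ms (window 0): DENY
  req#18 t=0ms (window 0): DENY
  req#19 t=0ms (window 0): DENY
  req#20 t=0ms (window 0): DENY
  req#21 t=0ms (window 0): DENY

Allowed counts by window: 2

Answer: 2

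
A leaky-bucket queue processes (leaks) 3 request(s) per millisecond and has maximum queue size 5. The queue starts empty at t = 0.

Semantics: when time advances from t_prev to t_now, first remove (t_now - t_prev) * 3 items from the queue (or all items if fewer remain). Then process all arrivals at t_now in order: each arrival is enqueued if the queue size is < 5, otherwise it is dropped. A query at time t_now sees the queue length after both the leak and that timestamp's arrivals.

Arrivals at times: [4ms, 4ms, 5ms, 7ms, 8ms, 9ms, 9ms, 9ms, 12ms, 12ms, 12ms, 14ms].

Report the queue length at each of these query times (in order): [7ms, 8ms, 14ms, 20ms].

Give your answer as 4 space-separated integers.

Queue lengths at query times:
  query t=7ms: backlog = 1
  query t=8ms: backlog = 1
  query t=14ms: backlog = 1
  query t=20ms: backlog = 0

Answer: 1 1 1 0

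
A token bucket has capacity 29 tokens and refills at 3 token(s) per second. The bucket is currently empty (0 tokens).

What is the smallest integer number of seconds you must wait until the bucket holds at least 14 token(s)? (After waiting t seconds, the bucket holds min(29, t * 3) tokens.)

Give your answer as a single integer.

Answer: 5

Derivation:
Need t * 3 >= 14, so t >= 14/3.
Smallest integer t = ceil(14/3) = 5.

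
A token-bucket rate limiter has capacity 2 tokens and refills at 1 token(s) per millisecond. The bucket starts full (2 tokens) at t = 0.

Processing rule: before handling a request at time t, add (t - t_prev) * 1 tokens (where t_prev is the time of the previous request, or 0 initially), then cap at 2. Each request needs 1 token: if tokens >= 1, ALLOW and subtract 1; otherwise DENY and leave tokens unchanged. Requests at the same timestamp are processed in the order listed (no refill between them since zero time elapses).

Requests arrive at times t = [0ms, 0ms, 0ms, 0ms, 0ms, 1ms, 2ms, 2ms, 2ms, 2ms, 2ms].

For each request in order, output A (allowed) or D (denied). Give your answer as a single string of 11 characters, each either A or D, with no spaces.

Simulating step by step:
  req#1 t=0ms: ALLOW
  req#2 t=0ms: ALLOW
  req#3 t=0ms: DENY
  req#4 t=0ms: DENY
  req#5 t=0ms: DENY
  req#6 t=1ms: ALLOW
  req#7 t=2ms: ALLOW
  req#8 t=2ms: DENY
  req#9 t=2ms: DENY
  req#10 t=2ms: DENY
  req#11 t=2ms: DENY

Answer: AADDDAADDDD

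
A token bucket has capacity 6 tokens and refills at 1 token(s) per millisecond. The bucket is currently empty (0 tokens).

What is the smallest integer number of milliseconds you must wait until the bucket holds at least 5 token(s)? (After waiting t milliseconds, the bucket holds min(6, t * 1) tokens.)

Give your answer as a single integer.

Answer: 5

Derivation:
Need t * 1 >= 5, so t >= 5/1.
Smallest integer t = ceil(5/1) = 5.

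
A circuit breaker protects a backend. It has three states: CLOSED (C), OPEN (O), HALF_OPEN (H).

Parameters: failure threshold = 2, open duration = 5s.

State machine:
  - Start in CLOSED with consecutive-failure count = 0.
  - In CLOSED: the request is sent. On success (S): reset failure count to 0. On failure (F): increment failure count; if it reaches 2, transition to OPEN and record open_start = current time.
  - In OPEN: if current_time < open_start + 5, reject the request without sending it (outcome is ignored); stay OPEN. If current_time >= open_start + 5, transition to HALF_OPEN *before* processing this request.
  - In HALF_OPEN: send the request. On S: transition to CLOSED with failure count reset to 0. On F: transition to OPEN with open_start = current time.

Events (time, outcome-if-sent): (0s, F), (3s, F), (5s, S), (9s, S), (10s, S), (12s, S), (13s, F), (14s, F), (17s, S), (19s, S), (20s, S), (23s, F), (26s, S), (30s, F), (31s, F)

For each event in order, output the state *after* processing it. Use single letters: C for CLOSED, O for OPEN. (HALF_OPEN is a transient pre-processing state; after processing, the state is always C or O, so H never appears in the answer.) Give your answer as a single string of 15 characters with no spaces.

Answer: COOCCCCOOCCCCCO

Derivation:
State after each event:
  event#1 t=0s outcome=F: state=CLOSED
  event#2 t=3s outcome=F: state=OPEN
  event#3 t=5s outcome=S: state=OPEN
  event#4 t=9s outcome=S: state=CLOSED
  event#5 t=10s outcome=S: state=CLOSED
  event#6 t=12s outcome=S: state=CLOSED
  event#7 t=13s outcome=F: state=CLOSED
  event#8 t=14s outcome=F: state=OPEN
  event#9 t=17s outcome=S: state=OPEN
  event#10 t=19s outcome=S: state=CLOSED
  event#11 t=20s outcome=S: state=CLOSED
  event#12 t=23s outcome=F: state=CLOSED
  event#13 t=26s outcome=S: state=CLOSED
  event#14 t=30s outcome=F: state=CLOSED
  event#15 t=31s outcome=F: state=OPEN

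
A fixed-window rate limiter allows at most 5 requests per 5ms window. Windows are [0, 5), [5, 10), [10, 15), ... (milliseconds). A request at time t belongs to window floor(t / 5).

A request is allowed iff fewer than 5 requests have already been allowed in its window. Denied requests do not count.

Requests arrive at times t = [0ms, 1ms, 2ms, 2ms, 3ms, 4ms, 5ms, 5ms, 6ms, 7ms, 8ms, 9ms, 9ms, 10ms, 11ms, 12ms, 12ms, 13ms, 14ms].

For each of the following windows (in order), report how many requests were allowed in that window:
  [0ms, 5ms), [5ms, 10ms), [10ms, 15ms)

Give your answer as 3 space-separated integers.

Processing requests:
  req#1 t=0ms (window 0): ALLOW
  req#2 t=1ms (window 0): ALLOW
  req#3 t=2ms (window 0): ALLOW
  req#4 t=2ms (window 0): ALLOW
  req#5 t=3ms (window 0): ALLOW
  req#6 t=4ms (window 0): DENY
  req#7 t=5ms (window 1): ALLOW
  req#8 t=5ms (window 1): ALLOW
  req#9 t=6ms (window 1): ALLOW
  req#10 t=7ms (window 1): ALLOW
  req#11 t=8ms (window 1): ALLOW
  req#12 t=9ms (window 1): DENY
  req#13 t=9ms (window 1): DENY
  req#14 t=10ms (window 2): ALLOW
  req#15 t=11ms (window 2): ALLOW
  req#16 t=12ms (window 2): ALLOW
  req#17 t=12ms (window 2): ALLOW
  req#18 t=13ms (window 2): ALLOW
  req#19 t=14ms (window 2): DENY

Allowed counts by window: 5 5 5

Answer: 5 5 5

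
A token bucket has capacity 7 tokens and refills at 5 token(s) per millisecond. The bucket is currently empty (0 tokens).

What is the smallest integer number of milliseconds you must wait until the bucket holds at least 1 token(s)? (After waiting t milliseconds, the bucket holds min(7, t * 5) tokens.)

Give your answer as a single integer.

Need t * 5 >= 1, so t >= 1/5.
Smallest integer t = ceil(1/5) = 1.

Answer: 1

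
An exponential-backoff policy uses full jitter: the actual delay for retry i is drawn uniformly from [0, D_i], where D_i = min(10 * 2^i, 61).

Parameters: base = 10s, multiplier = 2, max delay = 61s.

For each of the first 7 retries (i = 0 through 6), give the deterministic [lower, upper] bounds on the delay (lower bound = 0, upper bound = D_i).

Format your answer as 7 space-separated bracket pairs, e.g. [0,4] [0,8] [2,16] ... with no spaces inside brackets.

Computing bounds per retry:
  i=0: D_i=min(10*2^0,61)=10, bounds=[0,10]
  i=1: D_i=min(10*2^1,61)=20, bounds=[0,20]
  i=2: D_i=min(10*2^2,61)=40, bounds=[0,40]
  i=3: D_i=min(10*2^3,61)=61, bounds=[0,61]
  i=4: D_i=min(10*2^4,61)=61, bounds=[0,61]
  i=5: D_i=min(10*2^5,61)=61, bounds=[0,61]
  i=6: D_i=min(10*2^6,61)=61, bounds=[0,61]

Answer: [0,10] [0,20] [0,40] [0,61] [0,61] [0,61] [0,61]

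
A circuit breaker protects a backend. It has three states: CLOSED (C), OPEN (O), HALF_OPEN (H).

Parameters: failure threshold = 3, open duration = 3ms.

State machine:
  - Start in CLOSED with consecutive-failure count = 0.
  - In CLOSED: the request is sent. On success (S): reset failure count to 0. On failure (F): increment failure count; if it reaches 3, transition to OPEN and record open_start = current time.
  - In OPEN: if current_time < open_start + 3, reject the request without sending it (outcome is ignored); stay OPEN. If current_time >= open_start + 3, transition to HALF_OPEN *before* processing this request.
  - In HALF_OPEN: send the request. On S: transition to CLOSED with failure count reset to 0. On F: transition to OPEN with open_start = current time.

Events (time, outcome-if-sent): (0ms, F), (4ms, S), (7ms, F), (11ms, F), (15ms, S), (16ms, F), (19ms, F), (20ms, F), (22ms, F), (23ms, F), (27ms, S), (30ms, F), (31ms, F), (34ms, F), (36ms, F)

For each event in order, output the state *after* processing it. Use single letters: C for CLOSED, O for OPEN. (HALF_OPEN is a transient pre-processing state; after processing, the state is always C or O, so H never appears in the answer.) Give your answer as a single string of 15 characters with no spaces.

State after each event:
  event#1 t=0ms outcome=F: state=CLOSED
  event#2 t=4ms outcome=S: state=CLOSED
  event#3 t=7ms outcome=F: state=CLOSED
  event#4 t=11ms outcome=F: state=CLOSED
  event#5 t=15ms outcome=S: state=CLOSED
  event#6 t=16ms outcome=F: state=CLOSED
  event#7 t=19ms outcome=F: state=CLOSED
  event#8 t=20ms outcome=F: state=OPEN
  event#9 t=22ms outcome=F: state=OPEN
  event#10 t=23ms outcome=F: state=OPEN
  event#11 t=27ms outcome=S: state=CLOSED
  event#12 t=30ms outcome=F: state=CLOSED
  event#13 t=31ms outcome=F: state=CLOSED
  event#14 t=34ms outcome=F: state=OPEN
  event#15 t=36ms outcome=F: state=OPEN

Answer: CCCCCCCOOOCCCOO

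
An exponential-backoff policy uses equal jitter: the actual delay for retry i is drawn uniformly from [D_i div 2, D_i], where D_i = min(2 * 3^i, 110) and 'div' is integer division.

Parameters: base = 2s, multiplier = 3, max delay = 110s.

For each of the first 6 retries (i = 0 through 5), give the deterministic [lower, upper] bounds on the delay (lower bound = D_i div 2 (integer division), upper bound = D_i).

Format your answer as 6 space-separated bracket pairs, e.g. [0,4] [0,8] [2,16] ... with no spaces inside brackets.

Computing bounds per retry:
  i=0: D_i=min(2*3^0,110)=2, bounds=[1,2]
  i=1: D_i=min(2*3^1,110)=6, bounds=[3,6]
  i=2: D_i=min(2*3^2,110)=18, bounds=[9,18]
  i=3: D_i=min(2*3^3,110)=54, bounds=[27,54]
  i=4: D_i=min(2*3^4,110)=110, bounds=[55,110]
  i=5: D_i=min(2*3^5,110)=110, bounds=[55,110]

Answer: [1,2] [3,6] [9,18] [27,54] [55,110] [55,110]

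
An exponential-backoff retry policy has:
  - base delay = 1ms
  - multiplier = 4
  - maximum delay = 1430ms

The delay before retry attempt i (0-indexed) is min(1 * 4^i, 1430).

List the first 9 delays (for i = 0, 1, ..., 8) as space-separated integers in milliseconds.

Computing each delay:
  i=0: min(1*4^0, 1430) = 1
  i=1: min(1*4^1, 1430) = 4
  i=2: min(1*4^2, 1430) = 16
  i=3: min(1*4^3, 1430) = 64
  i=4: min(1*4^4, 1430) = 256
  i=5: min(1*4^5, 1430) = 1024
  i=6: min(1*4^6, 1430) = 1430
  i=7: min(1*4^7, 1430) = 1430
  i=8: min(1*4^8, 1430) = 1430

Answer: 1 4 16 64 256 1024 1430 1430 1430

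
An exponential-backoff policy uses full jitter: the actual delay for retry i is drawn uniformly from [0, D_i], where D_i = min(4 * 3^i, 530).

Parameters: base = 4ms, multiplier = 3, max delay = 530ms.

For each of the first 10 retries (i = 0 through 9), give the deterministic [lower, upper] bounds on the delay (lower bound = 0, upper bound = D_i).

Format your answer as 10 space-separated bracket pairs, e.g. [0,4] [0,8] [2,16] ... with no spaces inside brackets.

Answer: [0,4] [0,12] [0,36] [0,108] [0,324] [0,530] [0,530] [0,530] [0,530] [0,530]

Derivation:
Computing bounds per retry:
  i=0: D_i=min(4*3^0,530)=4, bounds=[0,4]
  i=1: D_i=min(4*3^1,530)=12, bounds=[0,12]
  i=2: D_i=min(4*3^2,530)=36, bounds=[0,36]
  i=3: D_i=min(4*3^3,530)=108, bounds=[0,108]
  i=4: D_i=min(4*3^4,530)=324, bounds=[0,324]
  i=5: D_i=min(4*3^5,530)=530, bounds=[0,530]
  i=6: D_i=min(4*3^6,530)=530, bounds=[0,530]
  i=7: D_i=min(4*3^7,530)=530, bounds=[0,530]
  i=8: D_i=min(4*3^8,530)=530, bounds=[0,530]
  i=9: D_i=min(4*3^9,530)=530, bounds=[0,530]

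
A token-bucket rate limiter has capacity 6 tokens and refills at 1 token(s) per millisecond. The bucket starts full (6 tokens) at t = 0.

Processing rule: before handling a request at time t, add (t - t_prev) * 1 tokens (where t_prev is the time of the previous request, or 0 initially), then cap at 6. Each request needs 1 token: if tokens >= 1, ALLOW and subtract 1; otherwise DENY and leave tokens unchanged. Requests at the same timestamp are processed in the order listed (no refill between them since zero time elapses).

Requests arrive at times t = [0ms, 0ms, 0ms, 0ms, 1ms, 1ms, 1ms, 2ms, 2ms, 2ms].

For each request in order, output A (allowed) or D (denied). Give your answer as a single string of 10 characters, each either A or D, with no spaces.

Answer: AAAAAAAADD

Derivation:
Simulating step by step:
  req#1 t=0ms: ALLOW
  req#2 t=0ms: ALLOW
  req#3 t=0ms: ALLOW
  req#4 t=0ms: ALLOW
  req#5 t=1ms: ALLOW
  req#6 t=1ms: ALLOW
  req#7 t=1ms: ALLOW
  req#8 t=2ms: ALLOW
  req#9 t=2ms: DENY
  req#10 t=2ms: DENY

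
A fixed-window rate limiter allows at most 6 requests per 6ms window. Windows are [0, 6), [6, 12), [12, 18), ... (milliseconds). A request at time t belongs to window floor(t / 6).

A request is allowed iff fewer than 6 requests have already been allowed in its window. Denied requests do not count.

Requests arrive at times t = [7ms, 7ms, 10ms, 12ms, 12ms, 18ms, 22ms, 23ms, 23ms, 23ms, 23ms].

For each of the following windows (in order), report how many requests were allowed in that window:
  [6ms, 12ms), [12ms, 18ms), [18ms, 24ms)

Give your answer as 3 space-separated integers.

Processing requests:
  req#1 t=7ms (window 1): ALLOW
  req#2 t=7ms (window 1): ALLOW
  req#3 t=10ms (window 1): ALLOW
  req#4 t=12ms (window 2): ALLOW
  req#5 t=12ms (window 2): ALLOW
  req#6 t=18ms (window 3): ALLOW
  req#7 t=22ms (window 3): ALLOW
  req#8 t=23ms (window 3): ALLOW
  req#9 t=23ms (window 3): ALLOW
  req#10 t=23ms (window 3): ALLOW
  req#11 t=23ms (window 3): ALLOW

Allowed counts by window: 3 2 6

Answer: 3 2 6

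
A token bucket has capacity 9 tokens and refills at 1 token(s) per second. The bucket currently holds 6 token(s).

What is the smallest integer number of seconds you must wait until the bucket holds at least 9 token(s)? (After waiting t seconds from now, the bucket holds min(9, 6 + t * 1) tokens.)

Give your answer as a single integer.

Answer: 3

Derivation:
Need 6 + t * 1 >= 9, so t >= 3/1.
Smallest integer t = ceil(3/1) = 3.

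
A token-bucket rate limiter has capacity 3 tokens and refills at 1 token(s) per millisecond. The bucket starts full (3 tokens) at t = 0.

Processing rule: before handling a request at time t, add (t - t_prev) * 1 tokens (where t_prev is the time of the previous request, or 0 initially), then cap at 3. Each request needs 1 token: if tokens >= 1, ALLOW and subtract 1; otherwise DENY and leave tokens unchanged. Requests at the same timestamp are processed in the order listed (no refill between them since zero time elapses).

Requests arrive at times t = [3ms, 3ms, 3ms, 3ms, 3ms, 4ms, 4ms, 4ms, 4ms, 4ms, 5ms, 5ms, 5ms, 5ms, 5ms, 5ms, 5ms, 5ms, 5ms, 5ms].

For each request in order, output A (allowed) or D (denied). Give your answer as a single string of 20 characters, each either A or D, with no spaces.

Simulating step by step:
  req#1 t=3ms: ALLOW
  req#2 t=3ms: ALLOW
  req#3 t=3ms: ALLOW
  req#4 t=3ms: DENY
  req#5 t=3ms: DENY
  req#6 t=4ms: ALLOW
  req#7 t=4ms: DENY
  req#8 t=4ms: DENY
  req#9 t=4ms: DENY
  req#10 t=4ms: DENY
  req#11 t=5ms: ALLOW
  req#12 t=5ms: DENY
  req#13 t=5ms: DENY
  req#14 t=5ms: DENY
  req#15 t=5ms: DENY
  req#16 t=5ms: DENY
  req#17 t=5ms: DENY
  req#18 t=5ms: DENY
  req#19 t=5ms: DENY
  req#20 t=5ms: DENY

Answer: AAADDADDDDADDDDDDDDD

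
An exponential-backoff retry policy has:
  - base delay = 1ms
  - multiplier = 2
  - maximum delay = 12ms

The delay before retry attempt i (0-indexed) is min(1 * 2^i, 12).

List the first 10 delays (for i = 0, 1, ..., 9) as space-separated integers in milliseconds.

Computing each delay:
  i=0: min(1*2^0, 12) = 1
  i=1: min(1*2^1, 12) = 2
  i=2: min(1*2^2, 12) = 4
  i=3: min(1*2^3, 12) = 8
  i=4: min(1*2^4, 12) = 12
  i=5: min(1*2^5, 12) = 12
  i=6: min(1*2^6, 12) = 12
  i=7: min(1*2^7, 12) = 12
  i=8: min(1*2^8, 12) = 12
  i=9: min(1*2^9, 12) = 12

Answer: 1 2 4 8 12 12 12 12 12 12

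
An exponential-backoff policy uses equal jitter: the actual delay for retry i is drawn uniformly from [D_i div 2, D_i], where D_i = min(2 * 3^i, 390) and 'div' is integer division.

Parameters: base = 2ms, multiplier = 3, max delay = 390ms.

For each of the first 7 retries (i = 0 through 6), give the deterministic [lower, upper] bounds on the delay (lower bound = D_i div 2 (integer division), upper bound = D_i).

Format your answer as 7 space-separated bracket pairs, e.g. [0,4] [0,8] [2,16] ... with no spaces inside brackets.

Computing bounds per retry:
  i=0: D_i=min(2*3^0,390)=2, bounds=[1,2]
  i=1: D_i=min(2*3^1,390)=6, bounds=[3,6]
  i=2: D_i=min(2*3^2,390)=18, bounds=[9,18]
  i=3: D_i=min(2*3^3,390)=54, bounds=[27,54]
  i=4: D_i=min(2*3^4,390)=162, bounds=[81,162]
  i=5: D_i=min(2*3^5,390)=390, bounds=[195,390]
  i=6: D_i=min(2*3^6,390)=390, bounds=[195,390]

Answer: [1,2] [3,6] [9,18] [27,54] [81,162] [195,390] [195,390]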